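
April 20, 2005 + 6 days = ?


April 26, 2005

Start: April 20, 2005
Add 6 days
April 20 + 6 = April 26, 2005


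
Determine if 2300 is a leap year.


Rules: divisible by 4 AND (not by 100 OR by 400)
2300 ÷ 4 = 575 exactly → divisible by 4
2300 ÷ 100 = 23 exactly → divisible by 100
2300 ÷ 400 = 5 remainder 300 → not divisible by 400
Divisible by 100 but not by 400 → not a leap year

No


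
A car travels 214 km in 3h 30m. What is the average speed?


61.1 km/h

Distance: 214 km
Time: 3h 30m = 210 min = 210/60 = 7/2 hours
Speed = 214 ÷ (7/2) = 214 × 2 / 7 = 428/7 ≈ 61.1 km/h


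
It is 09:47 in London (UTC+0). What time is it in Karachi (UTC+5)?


14:47

Time difference = UTC+5 - UTC+0 = +5 hours
New hour = (9 + 5) mod 24
= 14 mod 24 = 14
Minutes unchanged → 14:47


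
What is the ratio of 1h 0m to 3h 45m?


Duration 1: 60 minutes
Duration 2: 225 minutes
Ratio = 60:225
GCD = 15
Simplified = 4:15
As a decimal: 4/15 ≈ 0.27

4:15 (0.27)


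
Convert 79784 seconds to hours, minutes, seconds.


22h 9m 44s

Hours: 79784 ÷ 3600 = 22 remainder 584
Minutes: 584 ÷ 60 = 9 remainder 44
Seconds: 44


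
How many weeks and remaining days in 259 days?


Weeks: 259 ÷ 7 = 37 remainder 0

37 weeks 0 days


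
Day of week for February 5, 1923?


Zeller's congruence:
q=5, m=14, k=22, j=19
h = (5 + ⌊13×15/5⌋ + 22 + ⌊22/4⌋ + ⌊19/4⌋ - 2×19) mod 7
= (5 + 39 + 22 + 5 + 4 - 38) mod 7
= 37 mod 7 = 2
h=2 → Monday

Monday


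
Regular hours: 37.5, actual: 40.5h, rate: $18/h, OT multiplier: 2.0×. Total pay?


$783.00

Regular: 37.5h × $18 = $675.00
Overtime: 40.5 - 37.5 = 3.0h
OT pay: 3.0h × $18 × 2.0 = $108.00
Total = $675.00 + $108.00 = $783.00


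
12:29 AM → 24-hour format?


Input: 12:29 AM
12 AM → 00 (midnight)

00:29


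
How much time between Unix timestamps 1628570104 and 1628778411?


Difference = 1628778411 - 1628570104 = 208307 seconds
In hours: 208307 / 3600 ≈ 57.9
In days: 208307 / 86400 ≈ 2.41

208307 seconds (57.9 hours / 2.41 days)


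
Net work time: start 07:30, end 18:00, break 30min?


10h 0m (600 minutes)

Total time = (18×60+0) - (7×60+30)
= 1080 - 450 = 630 min
Minus break: 630 - 30 = 600 min
= 10h 0m


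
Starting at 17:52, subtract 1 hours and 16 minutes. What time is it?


Start: 1072 minutes from midnight
Subtract: 76 minutes
Remaining: 1072 - 76 = 996
Hours: 16, Minutes: 36

16:36


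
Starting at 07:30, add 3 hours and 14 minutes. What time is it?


10:44

Start: 450 minutes from midnight
Add: 194 minutes
Total: 644 minutes
Hours: 644 ÷ 60 = 10 remainder 44


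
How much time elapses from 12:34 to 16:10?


End time in minutes: 16×60 + 10 = 970
Start time in minutes: 12×60 + 34 = 754
Difference = 970 - 754 = 216 minutes
= 3 hours 36 minutes

3h 36m


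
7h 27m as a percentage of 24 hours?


Total minutes: 7×60 + 27 = 447
Day = 24×60 = 1440 minutes
Fraction = 447/1440 ≈ 0.3104
As a percentage: 447/1440 × 100 ≈ 31.04%

0.3104 (31.04%)


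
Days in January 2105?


Month: January (month 1)
January has 31 days

31 days


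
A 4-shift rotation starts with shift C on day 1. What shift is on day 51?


Shift A

Shifts: A, B, C, D
Start: C (index 2)
Day 51: (2 + 51 - 1) mod 4
= 52 mod 4
= 0
Index 0 → shift A


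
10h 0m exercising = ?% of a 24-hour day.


Time: 600 minutes
Day: 1440 minutes
Percentage = (600/1440) × 100 ≈ 41.7%

41.7%


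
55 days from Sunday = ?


Saturday

Start: Sunday (index 6)
(6 + 55) mod 7
= 61 mod 7
= 5
Index 5 → Saturday


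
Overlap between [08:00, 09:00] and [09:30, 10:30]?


0 minutes

Meeting A: 480-540 (in minutes from midnight)
Meeting B: 570-630
Overlap start = max(480, 570) = 570
Overlap end = min(540, 630) = 540
Overlap = max(0, 540 - 570) = 0 min


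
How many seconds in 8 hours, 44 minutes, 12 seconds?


31452 seconds

Hours: 8 × 3600 = 28800
Minutes: 44 × 60 = 2640
Seconds: 12
Total = 28800 + 2640 + 12 = 31452


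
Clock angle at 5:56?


Hour hand = 5×30 + 56×0.5 = 178.0°
Minute hand = 56×6 = 336°
Difference = |178.0 - 336| = 158.0°

158.0°


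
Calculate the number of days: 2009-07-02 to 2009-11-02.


123 days

From July 2, 2009 to November 2, 2009
Rest of July 2009: 31 - 2 = 29
Full months: August 31, September 30, October 31
Days into November 2009: 2
Total = 29 + 31 + 30 + 31 + 2 = 123 days


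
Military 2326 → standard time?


Hour: 23
23 - 12 = 11 → PM

11:26 PM


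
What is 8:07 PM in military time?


Input: 8:07 PM
PM: 8 + 12 = 20

20:07


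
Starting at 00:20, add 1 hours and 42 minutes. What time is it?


Start: 20 minutes from midnight
Add: 102 minutes
Total: 122 minutes
Hours: 122 ÷ 60 = 2 remainder 2

02:02


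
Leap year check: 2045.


Rules: divisible by 4 AND (not by 100 OR by 400)
2045 ÷ 4 = 511 remainder 1 → not divisible by 4
Not divisible by 4 → not a leap year

No


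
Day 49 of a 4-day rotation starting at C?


Shift C

Shifts: A, B, C, D
Start: C (index 2)
Day 49: (2 + 49 - 1) mod 4
= 50 mod 4
= 2
Index 2 → shift C


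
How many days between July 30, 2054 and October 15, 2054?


77 days

From July 30, 2054 to October 15, 2054
Rest of July 2054: 31 - 30 = 1
Full months: August 31, September 30
Days into October 2054: 15
Total = 1 + 31 + 30 + 15 = 77 days


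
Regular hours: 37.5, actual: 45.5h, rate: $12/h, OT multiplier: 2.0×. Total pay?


$642.00

Regular: 37.5h × $12 = $450.00
Overtime: 45.5 - 37.5 = 8.0h
OT pay: 8.0h × $12 × 2.0 = $192.00
Total = $450.00 + $192.00 = $642.00


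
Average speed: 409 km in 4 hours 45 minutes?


Distance: 409 km
Time: 4h 45m = 285 min = 285/60 = 19/4 hours
Speed = 409 ÷ (19/4) = 409 × 4 / 19 = 1636/19 ≈ 86.1 km/h

86.1 km/h


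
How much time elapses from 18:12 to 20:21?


End time in minutes: 20×60 + 21 = 1221
Start time in minutes: 18×60 + 12 = 1092
Difference = 1221 - 1092 = 129 minutes
= 2 hours 9 minutes

2h 9m


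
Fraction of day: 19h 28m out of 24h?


0.8111 (81.11%)

Total minutes: 19×60 + 28 = 1168
Day = 24×60 = 1440 minutes
Fraction = 1168/1440 ≈ 0.8111
As a percentage: 1168/1440 × 100 ≈ 81.11%


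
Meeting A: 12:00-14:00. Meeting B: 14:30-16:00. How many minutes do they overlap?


Meeting A: 720-840 (in minutes from midnight)
Meeting B: 870-960
Overlap start = max(720, 870) = 870
Overlap end = min(840, 960) = 840
Overlap = max(0, 840 - 870) = 0 min

0 minutes


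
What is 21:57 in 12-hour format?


Hour: 21
21 - 12 = 9 → PM

9:57 PM


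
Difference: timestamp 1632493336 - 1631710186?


783150 seconds (217.5 hours / 9.06 days)

Difference = 1632493336 - 1631710186 = 783150 seconds
In hours: 783150 / 3600 ≈ 217.5
In days: 783150 / 86400 ≈ 9.06


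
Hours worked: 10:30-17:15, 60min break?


5h 45m (345 minutes)

Total time = (17×60+15) - (10×60+30)
= 1035 - 630 = 405 min
Minus break: 405 - 60 = 345 min
= 5h 45m


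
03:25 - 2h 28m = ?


Start: 205 minutes from midnight
Subtract: 148 minutes
Remaining: 205 - 148 = 57
Hours: 0, Minutes: 57

00:57


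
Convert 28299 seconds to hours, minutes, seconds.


Hours: 28299 ÷ 3600 = 7 remainder 3099
Minutes: 3099 ÷ 60 = 51 remainder 39
Seconds: 39

7h 51m 39s


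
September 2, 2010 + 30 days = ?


Start: September 2, 2010
Add 30 days
September 2 → October 1: 30 - 2 + 1 = 29 days (30 - 29 = 1 left)
October 1 + 1 = October 2, 2010

October 2, 2010


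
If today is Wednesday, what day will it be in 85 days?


Start: Wednesday (index 2)
(2 + 85) mod 7
= 87 mod 7
= 3
Index 3 → Thursday

Thursday


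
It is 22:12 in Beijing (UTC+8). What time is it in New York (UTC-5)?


09:12

Time difference = UTC-5 - UTC+8 = -13 hours
New hour = (22 -13) mod 24
= 9 mod 24 = 9
Minutes unchanged → 09:12


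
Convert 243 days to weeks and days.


34 weeks 5 days

Weeks: 243 ÷ 7 = 34 remainder 5


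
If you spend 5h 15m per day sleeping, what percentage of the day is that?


21.9%

Time: 315 minutes
Day: 1440 minutes
Percentage = (315/1440) × 100 ≈ 21.9%


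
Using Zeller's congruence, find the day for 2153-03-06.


Zeller's congruence:
q=6, m=3, k=53, j=21
h = (6 + ⌊13×4/5⌋ + 53 + ⌊53/4⌋ + ⌊21/4⌋ - 2×21) mod 7
= (6 + 10 + 53 + 13 + 5 - 42) mod 7
= 45 mod 7 = 3
h=3 → Tuesday

Tuesday


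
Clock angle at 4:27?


28.5°

Hour hand = 4×30 + 27×0.5 = 133.5°
Minute hand = 27×6 = 162°
Difference = |133.5 - 162| = 28.5°


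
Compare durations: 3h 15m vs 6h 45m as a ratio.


13:27 (0.48)

Duration 1: 195 minutes
Duration 2: 405 minutes
Ratio = 195:405
GCD = 15
Simplified = 13:27
As a decimal: 13/27 ≈ 0.48


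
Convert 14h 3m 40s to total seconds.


Hours: 14 × 3600 = 50400
Minutes: 3 × 60 = 180
Seconds: 40
Total = 50400 + 180 + 40 = 50620

50620 seconds


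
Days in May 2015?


Month: May (month 5)
May has 31 days

31 days


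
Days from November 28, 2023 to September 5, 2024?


282 days

From November 28, 2023 to September 5, 2024
Rest of November 2023: 30 - 28 = 2
Full months: December 31, January 31, February 2024 29, March 31, April 30, May 31, June 30, July 31, August 31
Days into September 2024: 5
Total = 2 + 31 + 31 + 29 + 31 + 30 + 31 + 30 + 31 + 31 + 5 = 282 days


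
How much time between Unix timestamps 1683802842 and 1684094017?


291175 seconds (80.9 hours / 3.37 days)

Difference = 1684094017 - 1683802842 = 291175 seconds
In hours: 291175 / 3600 ≈ 80.9
In days: 291175 / 86400 ≈ 3.37


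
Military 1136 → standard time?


Hour: 11
11 < 12 → AM

11:36 AM


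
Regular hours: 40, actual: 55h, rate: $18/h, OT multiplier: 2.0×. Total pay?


$1260.00

Regular: 40h × $18 = $720.00
Overtime: 55 - 40 = 15h
OT pay: 15h × $18 × 2.0 = $540.00
Total = $720.00 + $540.00 = $1260.00


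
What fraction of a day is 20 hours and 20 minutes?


0.8472 (84.72%)

Total minutes: 20×60 + 20 = 1220
Day = 24×60 = 1440 minutes
Fraction = 1220/1440 ≈ 0.8472
As a percentage: 1220/1440 × 100 ≈ 84.72%


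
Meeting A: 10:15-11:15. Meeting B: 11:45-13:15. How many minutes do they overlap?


0 minutes

Meeting A: 615-675 (in minutes from midnight)
Meeting B: 705-795
Overlap start = max(615, 705) = 705
Overlap end = min(675, 795) = 675
Overlap = max(0, 675 - 705) = 0 min


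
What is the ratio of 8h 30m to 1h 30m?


Duration 1: 510 minutes
Duration 2: 90 minutes
Ratio = 510:90
GCD = 30
Simplified = 17:3
As a decimal: 17/3 ≈ 5.67

17:3 (5.67)


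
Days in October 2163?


31 days

Month: October (month 10)
October has 31 days


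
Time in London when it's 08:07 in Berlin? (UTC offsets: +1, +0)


Time difference = UTC+0 - UTC+1 = -1 hours
New hour = (8 -1) mod 24
= 7 mod 24 = 7
Minutes unchanged → 07:07

07:07


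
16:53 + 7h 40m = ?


Start: 1013 minutes from midnight
Add: 460 minutes
Total: 1473 minutes
Hours: 1473 ÷ 60 = 24 remainder 33
24 ≥ 24 → 24 - 24 = 0 (next day)

00:33 (next day)


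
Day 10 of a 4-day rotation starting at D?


Shifts: A, B, C, D
Start: D (index 3)
Day 10: (3 + 10 - 1) mod 4
= 12 mod 4
= 0
Index 0 → shift A

Shift A


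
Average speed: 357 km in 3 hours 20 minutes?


107.1 km/h

Distance: 357 km
Time: 3h 20m = 200 min = 200/60 = 10/3 hours
Speed = 357 ÷ (10/3) = 357 × 3 / 10 = 1071/10 = 107.1 km/h


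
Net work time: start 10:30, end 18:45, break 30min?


Total time = (18×60+45) - (10×60+30)
= 1125 - 630 = 495 min
Minus break: 495 - 30 = 465 min
= 7h 45m

7h 45m (465 minutes)


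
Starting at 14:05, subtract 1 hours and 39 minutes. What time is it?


Start: 845 minutes from midnight
Subtract: 99 minutes
Remaining: 845 - 99 = 746
Hours: 12, Minutes: 26

12:26


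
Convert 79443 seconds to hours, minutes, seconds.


Hours: 79443 ÷ 3600 = 22 remainder 243
Minutes: 243 ÷ 60 = 4 remainder 3
Seconds: 3

22h 4m 3s


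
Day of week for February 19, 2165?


Zeller's congruence:
q=19, m=14, k=64, j=21
h = (19 + ⌊13×15/5⌋ + 64 + ⌊64/4⌋ + ⌊21/4⌋ - 2×21) mod 7
= (19 + 39 + 64 + 16 + 5 - 42) mod 7
= 101 mod 7 = 3
h=3 → Tuesday

Tuesday


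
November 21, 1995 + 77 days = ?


Start: November 21, 1995
Add 77 days
November 21 → December 1: 30 - 21 + 1 = 10 days (77 - 10 = 67 left)
December 1 → January 1: 31 - 1 + 1 = 31 days (67 - 31 = 36 left)
January 1 → February 1: 31 - 1 + 1 = 31 days (36 - 31 = 5 left)
February 1 + 5 = February 6, 1996

February 6, 1996


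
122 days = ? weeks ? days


17 weeks 3 days

Weeks: 122 ÷ 7 = 17 remainder 3


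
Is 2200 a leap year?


No

Rules: divisible by 4 AND (not by 100 OR by 400)
2200 ÷ 4 = 550 exactly → divisible by 4
2200 ÷ 100 = 22 exactly → divisible by 100
2200 ÷ 400 = 5 remainder 200 → not divisible by 400
Divisible by 100 but not by 400 → not a leap year


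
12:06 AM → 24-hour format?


Input: 12:06 AM
12 AM → 00 (midnight)

00:06


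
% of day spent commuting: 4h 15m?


Time: 255 minutes
Day: 1440 minutes
Percentage = (255/1440) × 100 ≈ 17.7%

17.7%


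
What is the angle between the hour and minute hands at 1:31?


140.5°

Hour hand = 1×30 + 31×0.5 = 45.5°
Minute hand = 31×6 = 186°
Difference = |45.5 - 186| = 140.5°


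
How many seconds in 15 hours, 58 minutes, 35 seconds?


Hours: 15 × 3600 = 54000
Minutes: 58 × 60 = 3480
Seconds: 35
Total = 54000 + 3480 + 35 = 57515

57515 seconds


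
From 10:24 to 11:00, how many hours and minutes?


End time in minutes: 11×60 + 0 = 660
Start time in minutes: 10×60 + 24 = 624
Difference = 660 - 624 = 36 minutes
= 0 hours 36 minutes

0h 36m


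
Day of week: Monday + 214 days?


Start: Monday (index 0)
(0 + 214) mod 7
= 214 mod 7
= 4
Index 4 → Friday

Friday


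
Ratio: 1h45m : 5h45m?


7:23 (0.30)

Duration 1: 105 minutes
Duration 2: 345 minutes
Ratio = 105:345
GCD = 15
Simplified = 7:23
As a decimal: 7/23 ≈ 0.30


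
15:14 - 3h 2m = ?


12:12

Start: 914 minutes from midnight
Subtract: 182 minutes
Remaining: 914 - 182 = 732
Hours: 12, Minutes: 12


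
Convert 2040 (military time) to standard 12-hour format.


Hour: 20
20 - 12 = 8 → PM

8:40 PM


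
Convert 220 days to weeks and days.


Weeks: 220 ÷ 7 = 31 remainder 3

31 weeks 3 days


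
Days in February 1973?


28 days

Month: February (month 2)
February: 28 or 29 (leap year)
1973 leap year? No


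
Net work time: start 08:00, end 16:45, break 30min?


Total time = (16×60+45) - (8×60+0)
= 1005 - 480 = 525 min
Minus break: 525 - 30 = 495 min
= 8h 15m

8h 15m (495 minutes)


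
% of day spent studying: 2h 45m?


11.5%

Time: 165 minutes
Day: 1440 minutes
Percentage = (165/1440) × 100 ≈ 11.5%


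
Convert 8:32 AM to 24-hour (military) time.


Input: 8:32 AM
AM hour stays: 8

08:32


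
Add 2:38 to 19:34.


Start: 1174 minutes from midnight
Add: 158 minutes
Total: 1332 minutes
Hours: 1332 ÷ 60 = 22 remainder 12

22:12


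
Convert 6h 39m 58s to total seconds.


Hours: 6 × 3600 = 21600
Minutes: 39 × 60 = 2340
Seconds: 58
Total = 21600 + 2340 + 58 = 23998

23998 seconds


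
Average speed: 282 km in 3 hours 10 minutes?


Distance: 282 km
Time: 3h 10m = 190 min = 190/60 = 19/6 hours
Speed = 282 ÷ (19/6) = 282 × 6 / 19 = 1692/19 ≈ 89.1 km/h

89.1 km/h


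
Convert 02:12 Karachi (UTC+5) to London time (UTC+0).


21:12 (previous day)

Time difference = UTC+0 - UTC+5 = -5 hours
New hour = (2 -5) mod 24
= -3 mod 24 = 21
Minutes unchanged → 21:12; -3 < 0 → previous day


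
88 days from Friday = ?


Start: Friday (index 4)
(4 + 88) mod 7
= 92 mod 7
= 1
Index 1 → Tuesday

Tuesday


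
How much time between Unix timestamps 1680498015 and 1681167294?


669279 seconds (185.9 hours / 7.75 days)

Difference = 1681167294 - 1680498015 = 669279 seconds
In hours: 669279 / 3600 ≈ 185.9
In days: 669279 / 86400 ≈ 7.75


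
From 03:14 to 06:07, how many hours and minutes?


End time in minutes: 6×60 + 7 = 367
Start time in minutes: 3×60 + 14 = 194
Difference = 367 - 194 = 173 minutes
= 2 hours 53 minutes

2h 53m


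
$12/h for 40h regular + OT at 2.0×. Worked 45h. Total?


$600.00

Regular: 40h × $12 = $480.00
Overtime: 45 - 40 = 5h
OT pay: 5h × $12 × 2.0 = $120.00
Total = $480.00 + $120.00 = $600.00


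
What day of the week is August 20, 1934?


Monday

Zeller's congruence:
q=20, m=8, k=34, j=19
h = (20 + ⌊13×9/5⌋ + 34 + ⌊34/4⌋ + ⌊19/4⌋ - 2×19) mod 7
= (20 + 23 + 34 + 8 + 4 - 38) mod 7
= 51 mod 7 = 2
h=2 → Monday


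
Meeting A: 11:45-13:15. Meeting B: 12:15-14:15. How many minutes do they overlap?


60 minutes

Meeting A: 705-795 (in minutes from midnight)
Meeting B: 735-855
Overlap start = max(705, 735) = 735
Overlap end = min(795, 855) = 795
Overlap = max(0, 795 - 735) = 60 min


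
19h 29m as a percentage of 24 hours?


0.8118 (81.18%)

Total minutes: 19×60 + 29 = 1169
Day = 24×60 = 1440 minutes
Fraction = 1169/1440 ≈ 0.8118
As a percentage: 1169/1440 × 100 ≈ 81.18%


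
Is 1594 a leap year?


No

Rules: divisible by 4 AND (not by 100 OR by 400)
1594 ÷ 4 = 398 remainder 2 → not divisible by 4
Not divisible by 4 → not a leap year


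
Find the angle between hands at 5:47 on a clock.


Hour hand = 5×30 + 47×0.5 = 173.5°
Minute hand = 47×6 = 282°
Difference = |173.5 - 282| = 108.5°

108.5°


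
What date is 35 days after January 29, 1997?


Start: January 29, 1997
Add 35 days
January 29 → February 1: 31 - 29 + 1 = 3 days (35 - 3 = 32 left)
February 1 → March 1: 28 - 1 + 1 = 28 days (32 - 28 = 4 left)
March 1 + 4 = March 5, 1997

March 5, 1997


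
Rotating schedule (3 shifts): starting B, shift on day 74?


Shift C

Shifts: A, B, C
Start: B (index 1)
Day 74: (1 + 74 - 1) mod 3
= 74 mod 3
= 2
Index 2 → shift C


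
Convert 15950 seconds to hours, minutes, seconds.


4h 25m 50s

Hours: 15950 ÷ 3600 = 4 remainder 1550
Minutes: 1550 ÷ 60 = 25 remainder 50
Seconds: 50


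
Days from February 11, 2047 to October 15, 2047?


246 days

From February 11, 2047 to October 15, 2047
Rest of February 2047: 28 - 11 = 17
Full months: March 31, April 30, May 31, June 30, July 31, August 31, September 30
Days into October 2047: 15
Total = 17 + 31 + 30 + 31 + 30 + 31 + 31 + 30 + 15 = 246 days


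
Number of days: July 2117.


Month: July (month 7)
July has 31 days

31 days


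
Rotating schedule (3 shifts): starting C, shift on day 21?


Shift B

Shifts: A, B, C
Start: C (index 2)
Day 21: (2 + 21 - 1) mod 3
= 22 mod 3
= 1
Index 1 → shift B


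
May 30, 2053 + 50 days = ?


July 19, 2053

Start: May 30, 2053
Add 50 days
May 30 → June 1: 31 - 30 + 1 = 2 days (50 - 2 = 48 left)
June 1 → July 1: 30 - 1 + 1 = 30 days (48 - 30 = 18 left)
July 1 + 18 = July 19, 2053


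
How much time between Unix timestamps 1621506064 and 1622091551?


585487 seconds (162.6 hours / 6.78 days)

Difference = 1622091551 - 1621506064 = 585487 seconds
In hours: 585487 / 3600 ≈ 162.6
In days: 585487 / 86400 ≈ 6.78


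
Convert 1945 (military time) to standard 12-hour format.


7:45 PM

Hour: 19
19 - 12 = 7 → PM


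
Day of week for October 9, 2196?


Zeller's congruence:
q=9, m=10, k=96, j=21
h = (9 + ⌊13×11/5⌋ + 96 + ⌊96/4⌋ + ⌊21/4⌋ - 2×21) mod 7
= (9 + 28 + 96 + 24 + 5 - 42) mod 7
= 120 mod 7 = 1
h=1 → Sunday

Sunday


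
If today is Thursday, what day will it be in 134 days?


Friday

Start: Thursday (index 3)
(3 + 134) mod 7
= 137 mod 7
= 4
Index 4 → Friday


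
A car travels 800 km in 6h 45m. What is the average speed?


Distance: 800 km
Time: 6h 45m = 405 min = 405/60 = 27/4 hours
Speed = 800 ÷ (27/4) = 800 × 4 / 27 = 3200/27 ≈ 118.5 km/h

118.5 km/h


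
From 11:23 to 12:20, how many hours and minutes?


End time in minutes: 12×60 + 20 = 740
Start time in minutes: 11×60 + 23 = 683
Difference = 740 - 683 = 57 minutes
= 0 hours 57 minutes

0h 57m


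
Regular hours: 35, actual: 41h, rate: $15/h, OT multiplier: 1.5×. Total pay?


Regular: 35h × $15 = $525.00
Overtime: 41 - 35 = 6h
OT pay: 6h × $15 × 1.5 = $135.00
Total = $525.00 + $135.00 = $660.00

$660.00


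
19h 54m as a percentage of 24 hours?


Total minutes: 19×60 + 54 = 1194
Day = 24×60 = 1440 minutes
Fraction = 1194/1440 ≈ 0.8292
As a percentage: 1194/1440 × 100 ≈ 82.92%

0.8292 (82.92%)


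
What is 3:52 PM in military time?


Input: 3:52 PM
PM: 3 + 12 = 15

15:52


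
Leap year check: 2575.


No

Rules: divisible by 4 AND (not by 100 OR by 400)
2575 ÷ 4 = 643 remainder 3 → not divisible by 4
Not divisible by 4 → not a leap year


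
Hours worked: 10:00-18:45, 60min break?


7h 45m (465 minutes)

Total time = (18×60+45) - (10×60+0)
= 1125 - 600 = 525 min
Minus break: 525 - 60 = 465 min
= 7h 45m


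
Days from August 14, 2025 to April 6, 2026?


From August 14, 2025 to April 6, 2026
Rest of August 2025: 31 - 14 = 17
Full months: September 30, October 31, November 30, December 31, January 31, February 2026 28, March 31
Days into April 2026: 6
Total = 17 + 30 + 31 + 30 + 31 + 31 + 28 + 31 + 6 = 235 days

235 days


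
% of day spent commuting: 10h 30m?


Time: 630 minutes
Day: 1440 minutes
Percentage = (630/1440) × 100 ≈ 43.8%

43.8%


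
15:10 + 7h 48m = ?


Start: 910 minutes from midnight
Add: 468 minutes
Total: 1378 minutes
Hours: 1378 ÷ 60 = 22 remainder 58

22:58


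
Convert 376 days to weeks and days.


53 weeks 5 days

Weeks: 376 ÷ 7 = 53 remainder 5


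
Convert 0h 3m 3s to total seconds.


Hours: 0 × 3600 = 0
Minutes: 3 × 60 = 180
Seconds: 3
Total = 0 + 180 + 3 = 183

183 seconds


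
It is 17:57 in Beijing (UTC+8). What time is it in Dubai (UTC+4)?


13:57

Time difference = UTC+4 - UTC+8 = -4 hours
New hour = (17 -4) mod 24
= 13 mod 24 = 13
Minutes unchanged → 13:57


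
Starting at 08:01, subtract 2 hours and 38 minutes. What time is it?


05:23

Start: 481 minutes from midnight
Subtract: 158 minutes
Remaining: 481 - 158 = 323
Hours: 5, Minutes: 23


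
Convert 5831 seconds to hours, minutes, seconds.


Hours: 5831 ÷ 3600 = 1 remainder 2231
Minutes: 2231 ÷ 60 = 37 remainder 11
Seconds: 11

1h 37m 11s


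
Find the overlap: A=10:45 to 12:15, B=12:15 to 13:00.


0 minutes

Meeting A: 645-735 (in minutes from midnight)
Meeting B: 735-780
Overlap start = max(645, 735) = 735
Overlap end = min(735, 780) = 735
Overlap = max(0, 735 - 735) = 0 min


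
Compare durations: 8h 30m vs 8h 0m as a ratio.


Duration 1: 510 minutes
Duration 2: 480 minutes
Ratio = 510:480
GCD = 30
Simplified = 17:16
As a decimal: 17/16 ≈ 1.06

17:16 (1.06)


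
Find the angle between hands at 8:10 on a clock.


175.0°

Hour hand = 8×30 + 10×0.5 = 245.0°
Minute hand = 10×6 = 60°
Difference = |245.0 - 60| = 185.0°
Since > 180°: 360 - 185.0 = 175.0°


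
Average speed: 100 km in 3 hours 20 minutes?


Distance: 100 km
Time: 3h 20m = 200 min = 200/60 = 10/3 hours
Speed = 100 ÷ (10/3) = 100 × 3 / 10 = 300/10 = 30.0 km/h

30.0 km/h


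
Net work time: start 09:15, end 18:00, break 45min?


Total time = (18×60+0) - (9×60+15)
= 1080 - 555 = 525 min
Minus break: 525 - 45 = 480 min
= 8h 0m

8h 0m (480 minutes)


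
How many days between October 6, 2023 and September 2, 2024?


332 days

From October 6, 2023 to September 2, 2024
Rest of October 2023: 31 - 6 = 25
Full months: November 30, December 31, January 31, February 2024 29, March 31, April 30, May 31, June 30, July 31, August 31
Days into September 2024: 2
Total = 25 + 30 + 31 + 31 + 29 + 31 + 30 + 31 + 30 + 31 + 31 + 2 = 332 days


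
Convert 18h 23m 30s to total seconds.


66210 seconds

Hours: 18 × 3600 = 64800
Minutes: 23 × 60 = 1380
Seconds: 30
Total = 64800 + 1380 + 30 = 66210


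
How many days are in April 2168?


Month: April (month 4)
April has 30 days

30 days


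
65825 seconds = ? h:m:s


18h 17m 5s

Hours: 65825 ÷ 3600 = 18 remainder 1025
Minutes: 1025 ÷ 60 = 17 remainder 5
Seconds: 5


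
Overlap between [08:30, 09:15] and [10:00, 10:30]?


0 minutes

Meeting A: 510-555 (in minutes from midnight)
Meeting B: 600-630
Overlap start = max(510, 600) = 600
Overlap end = min(555, 630) = 555
Overlap = max(0, 555 - 600) = 0 min


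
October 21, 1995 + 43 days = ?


December 3, 1995

Start: October 21, 1995
Add 43 days
October 21 → November 1: 31 - 21 + 1 = 11 days (43 - 11 = 32 left)
November 1 → December 1: 30 - 1 + 1 = 30 days (32 - 30 = 2 left)
December 1 + 2 = December 3, 1995


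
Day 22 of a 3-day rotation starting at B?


Shifts: A, B, C
Start: B (index 1)
Day 22: (1 + 22 - 1) mod 3
= 22 mod 3
= 1
Index 1 → shift B

Shift B


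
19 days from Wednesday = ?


Start: Wednesday (index 2)
(2 + 19) mod 7
= 21 mod 7
= 0
Index 0 → Monday

Monday


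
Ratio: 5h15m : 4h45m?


Duration 1: 315 minutes
Duration 2: 285 minutes
Ratio = 315:285
GCD = 15
Simplified = 21:19
As a decimal: 21/19 ≈ 1.11

21:19 (1.11)


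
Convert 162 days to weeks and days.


23 weeks 1 days

Weeks: 162 ÷ 7 = 23 remainder 1


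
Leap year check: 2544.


Rules: divisible by 4 AND (not by 100 OR by 400)
2544 ÷ 4 = 636 exactly → divisible by 4
2544 ÷ 100 = 25 remainder 44 → not divisible by 100
Divisible by 4 but not by 100 → leap year

Yes


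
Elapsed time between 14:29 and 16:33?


2h 4m

End time in minutes: 16×60 + 33 = 993
Start time in minutes: 14×60 + 29 = 869
Difference = 993 - 869 = 124 minutes
= 2 hours 4 minutes


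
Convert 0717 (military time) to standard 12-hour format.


7:17 AM

Hour: 7
7 < 12 → AM


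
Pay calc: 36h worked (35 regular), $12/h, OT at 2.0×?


Regular: 35h × $12 = $420.00
Overtime: 36 - 35 = 1h
OT pay: 1h × $12 × 2.0 = $24.00
Total = $420.00 + $24.00 = $444.00

$444.00


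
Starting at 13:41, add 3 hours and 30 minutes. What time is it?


17:11

Start: 821 minutes from midnight
Add: 210 minutes
Total: 1031 minutes
Hours: 1031 ÷ 60 = 17 remainder 11


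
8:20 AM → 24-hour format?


08:20

Input: 8:20 AM
AM hour stays: 8


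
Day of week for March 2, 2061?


Wednesday

Zeller's congruence:
q=2, m=3, k=61, j=20
h = (2 + ⌊13×4/5⌋ + 61 + ⌊61/4⌋ + ⌊20/4⌋ - 2×20) mod 7
= (2 + 10 + 61 + 15 + 5 - 40) mod 7
= 53 mod 7 = 4
h=4 → Wednesday


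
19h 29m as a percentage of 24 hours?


Total minutes: 19×60 + 29 = 1169
Day = 24×60 = 1440 minutes
Fraction = 1169/1440 ≈ 0.8118
As a percentage: 1169/1440 × 100 ≈ 81.18%

0.8118 (81.18%)


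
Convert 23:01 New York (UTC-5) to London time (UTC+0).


04:01 (next day)

Time difference = UTC+0 - UTC-5 = +5 hours
New hour = (23 + 5) mod 24
= 28 mod 24 = 4
Minutes unchanged → 04:01; 28 ≥ 24 → next day


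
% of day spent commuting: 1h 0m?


Time: 60 minutes
Day: 1440 minutes
Percentage = (60/1440) × 100 ≈ 4.2%

4.2%


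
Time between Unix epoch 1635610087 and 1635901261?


291174 seconds (80.9 hours / 3.37 days)

Difference = 1635901261 - 1635610087 = 291174 seconds
In hours: 291174 / 3600 ≈ 80.9
In days: 291174 / 86400 ≈ 3.37


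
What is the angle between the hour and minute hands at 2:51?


139.5°

Hour hand = 2×30 + 51×0.5 = 85.5°
Minute hand = 51×6 = 306°
Difference = |85.5 - 306| = 220.5°
Since > 180°: 360 - 220.5 = 139.5°


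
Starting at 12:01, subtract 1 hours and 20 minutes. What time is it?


Start: 721 minutes from midnight
Subtract: 80 minutes
Remaining: 721 - 80 = 641
Hours: 10, Minutes: 41

10:41


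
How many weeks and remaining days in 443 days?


63 weeks 2 days

Weeks: 443 ÷ 7 = 63 remainder 2


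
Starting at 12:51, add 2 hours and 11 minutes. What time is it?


15:02

Start: 771 minutes from midnight
Add: 131 minutes
Total: 902 minutes
Hours: 902 ÷ 60 = 15 remainder 2


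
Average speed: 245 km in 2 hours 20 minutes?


105.0 km/h

Distance: 245 km
Time: 2h 20m = 140 min = 140/60 = 7/3 hours
Speed = 245 ÷ (7/3) = 245 × 3 / 7 = 735/7 = 105.0 km/h


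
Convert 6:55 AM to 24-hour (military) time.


Input: 6:55 AM
AM hour stays: 6

06:55


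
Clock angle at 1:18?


Hour hand = 1×30 + 18×0.5 = 39.0°
Minute hand = 18×6 = 108°
Difference = |39.0 - 108| = 69.0°

69.0°


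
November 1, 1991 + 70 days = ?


January 10, 1992

Start: November 1, 1991
Add 70 days
November 1 → December 1: 30 - 1 + 1 = 30 days (70 - 30 = 40 left)
December 1 → January 1: 31 - 1 + 1 = 31 days (40 - 31 = 9 left)
January 1 + 9 = January 10, 1992


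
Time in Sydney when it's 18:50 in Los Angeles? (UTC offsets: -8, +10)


Time difference = UTC+10 - UTC-8 = +18 hours
New hour = (18 + 18) mod 24
= 36 mod 24 = 12
Minutes unchanged → 12:50; 36 ≥ 24 → next day

12:50 (next day)


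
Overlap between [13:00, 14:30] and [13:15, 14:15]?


60 minutes

Meeting A: 780-870 (in minutes from midnight)
Meeting B: 795-855
Overlap start = max(780, 795) = 795
Overlap end = min(870, 855) = 855
Overlap = max(0, 855 - 795) = 60 min


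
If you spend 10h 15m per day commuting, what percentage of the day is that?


Time: 615 minutes
Day: 1440 minutes
Percentage = (615/1440) × 100 ≈ 42.7%

42.7%


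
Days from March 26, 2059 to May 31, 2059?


From March 26, 2059 to May 31, 2059
Rest of March 2059: 31 - 26 = 5
Full months: April 30
Days into May 2059: 31
Total = 5 + 30 + 31 = 66 days

66 days


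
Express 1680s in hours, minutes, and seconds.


0h 28m 0s

Hours: 1680 ÷ 3600 = 0 remainder 1680
Minutes: 1680 ÷ 60 = 28 remainder 0
Seconds: 0


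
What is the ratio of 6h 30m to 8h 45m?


26:35 (0.74)

Duration 1: 390 minutes
Duration 2: 525 minutes
Ratio = 390:525
GCD = 15
Simplified = 26:35
As a decimal: 26/35 ≈ 0.74


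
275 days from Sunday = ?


Tuesday

Start: Sunday (index 6)
(6 + 275) mod 7
= 281 mod 7
= 1
Index 1 → Tuesday


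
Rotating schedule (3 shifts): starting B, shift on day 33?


Shift A

Shifts: A, B, C
Start: B (index 1)
Day 33: (1 + 33 - 1) mod 3
= 33 mod 3
= 0
Index 0 → shift A


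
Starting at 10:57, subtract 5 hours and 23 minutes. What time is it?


Start: 657 minutes from midnight
Subtract: 323 minutes
Remaining: 657 - 323 = 334
Hours: 5, Minutes: 34

05:34


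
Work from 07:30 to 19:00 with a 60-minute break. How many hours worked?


10h 30m (630 minutes)

Total time = (19×60+0) - (7×60+30)
= 1140 - 450 = 690 min
Minus break: 690 - 60 = 630 min
= 10h 30m


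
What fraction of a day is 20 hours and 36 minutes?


0.8583 (85.83%)

Total minutes: 20×60 + 36 = 1236
Day = 24×60 = 1440 minutes
Fraction = 1236/1440 ≈ 0.8583
As a percentage: 1236/1440 × 100 ≈ 85.83%


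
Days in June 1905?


Month: June (month 6)
June has 30 days

30 days


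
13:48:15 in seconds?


49695 seconds

Hours: 13 × 3600 = 46800
Minutes: 48 × 60 = 2880
Seconds: 15
Total = 46800 + 2880 + 15 = 49695


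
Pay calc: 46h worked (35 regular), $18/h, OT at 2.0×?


Regular: 35h × $18 = $630.00
Overtime: 46 - 35 = 11h
OT pay: 11h × $18 × 2.0 = $396.00
Total = $630.00 + $396.00 = $1026.00

$1026.00


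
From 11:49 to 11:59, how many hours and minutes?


End time in minutes: 11×60 + 59 = 719
Start time in minutes: 11×60 + 49 = 709
Difference = 719 - 709 = 10 minutes
= 0 hours 10 minutes

0h 10m


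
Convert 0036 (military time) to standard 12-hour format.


12:36 AM

Hour: 0
0 → 12 AM (midnight)


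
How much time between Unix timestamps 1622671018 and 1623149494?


Difference = 1623149494 - 1622671018 = 478476 seconds
In hours: 478476 / 3600 ≈ 132.9
In days: 478476 / 86400 ≈ 5.54

478476 seconds (132.9 hours / 5.54 days)


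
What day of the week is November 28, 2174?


Monday

Zeller's congruence:
q=28, m=11, k=74, j=21
h = (28 + ⌊13×12/5⌋ + 74 + ⌊74/4⌋ + ⌊21/4⌋ - 2×21) mod 7
= (28 + 31 + 74 + 18 + 5 - 42) mod 7
= 114 mod 7 = 2
h=2 → Monday


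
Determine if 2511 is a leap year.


Rules: divisible by 4 AND (not by 100 OR by 400)
2511 ÷ 4 = 627 remainder 3 → not divisible by 4
Not divisible by 4 → not a leap year

No


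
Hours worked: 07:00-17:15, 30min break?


9h 45m (585 minutes)

Total time = (17×60+15) - (7×60+0)
= 1035 - 420 = 615 min
Minus break: 615 - 30 = 585 min
= 9h 45m


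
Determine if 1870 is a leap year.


Rules: divisible by 4 AND (not by 100 OR by 400)
1870 ÷ 4 = 467 remainder 2 → not divisible by 4
Not divisible by 4 → not a leap year

No


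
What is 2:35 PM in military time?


Input: 2:35 PM
PM: 2 + 12 = 14

14:35


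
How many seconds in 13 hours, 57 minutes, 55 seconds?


50275 seconds

Hours: 13 × 3600 = 46800
Minutes: 57 × 60 = 3420
Seconds: 55
Total = 46800 + 3420 + 55 = 50275


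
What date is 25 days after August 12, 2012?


September 6, 2012

Start: August 12, 2012
Add 25 days
August 12 → September 1: 31 - 12 + 1 = 20 days (25 - 20 = 5 left)
September 1 + 5 = September 6, 2012


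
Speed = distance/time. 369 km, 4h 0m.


Distance: 369 km
Time: 4 hours
Speed = 369 / 4 ≈ 92.3 km/h

92.3 km/h


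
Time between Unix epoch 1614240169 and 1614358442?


118273 seconds (32.9 hours / 1.37 days)

Difference = 1614358442 - 1614240169 = 118273 seconds
In hours: 118273 / 3600 ≈ 32.9
In days: 118273 / 86400 ≈ 1.37


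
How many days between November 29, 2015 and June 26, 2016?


210 days

From November 29, 2015 to June 26, 2016
Rest of November 2015: 30 - 29 = 1
Full months: December 31, January 31, February 2016 29, March 31, April 30, May 31
Days into June 2016: 26
Total = 1 + 31 + 31 + 29 + 31 + 30 + 31 + 26 = 210 days


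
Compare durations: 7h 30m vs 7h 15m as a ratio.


Duration 1: 450 minutes
Duration 2: 435 minutes
Ratio = 450:435
GCD = 15
Simplified = 30:29
As a decimal: 30/29 ≈ 1.03

30:29 (1.03)


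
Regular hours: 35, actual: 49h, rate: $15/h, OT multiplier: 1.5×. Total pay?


Regular: 35h × $15 = $525.00
Overtime: 49 - 35 = 14h
OT pay: 14h × $15 × 1.5 = $315.00
Total = $525.00 + $315.00 = $840.00

$840.00


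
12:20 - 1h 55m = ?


Start: 740 minutes from midnight
Subtract: 115 minutes
Remaining: 740 - 115 = 625
Hours: 10, Minutes: 25

10:25


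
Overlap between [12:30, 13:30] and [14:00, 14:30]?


Meeting A: 750-810 (in minutes from midnight)
Meeting B: 840-870
Overlap start = max(750, 840) = 840
Overlap end = min(810, 870) = 810
Overlap = max(0, 810 - 840) = 0 min

0 minutes


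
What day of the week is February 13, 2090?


Monday

Zeller's congruence:
q=13, m=14, k=89, j=20
h = (13 + ⌊13×15/5⌋ + 89 + ⌊89/4⌋ + ⌊20/4⌋ - 2×20) mod 7
= (13 + 39 + 89 + 22 + 5 - 40) mod 7
= 128 mod 7 = 2
h=2 → Monday


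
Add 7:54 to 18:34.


02:28 (next day)

Start: 1114 minutes from midnight
Add: 474 minutes
Total: 1588 minutes
Hours: 1588 ÷ 60 = 26 remainder 28
26 ≥ 24 → 26 - 24 = 2 (next day)


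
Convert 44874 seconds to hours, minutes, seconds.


Hours: 44874 ÷ 3600 = 12 remainder 1674
Minutes: 1674 ÷ 60 = 27 remainder 54
Seconds: 54

12h 27m 54s


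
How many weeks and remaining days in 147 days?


Weeks: 147 ÷ 7 = 21 remainder 0

21 weeks 0 days


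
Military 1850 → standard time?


Hour: 18
18 - 12 = 6 → PM

6:50 PM


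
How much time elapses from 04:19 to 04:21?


End time in minutes: 4×60 + 21 = 261
Start time in minutes: 4×60 + 19 = 259
Difference = 261 - 259 = 2 minutes
= 0 hours 2 minutes

0h 2m


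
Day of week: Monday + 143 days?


Thursday

Start: Monday (index 0)
(0 + 143) mod 7
= 143 mod 7
= 3
Index 3 → Thursday


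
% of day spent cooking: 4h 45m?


Time: 285 minutes
Day: 1440 minutes
Percentage = (285/1440) × 100 ≈ 19.8%

19.8%


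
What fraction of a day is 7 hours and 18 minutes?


0.3042 (30.42%)

Total minutes: 7×60 + 18 = 438
Day = 24×60 = 1440 minutes
Fraction = 438/1440 ≈ 0.3042
As a percentage: 438/1440 × 100 ≈ 30.42%


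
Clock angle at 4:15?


Hour hand = 4×30 + 15×0.5 = 127.5°
Minute hand = 15×6 = 90°
Difference = |127.5 - 90| = 37.5°

37.5°


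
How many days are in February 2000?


29 days

Month: February (month 2)
February: 28 or 29 (leap year)
2000 leap year? Yes


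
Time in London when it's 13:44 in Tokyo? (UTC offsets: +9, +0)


Time difference = UTC+0 - UTC+9 = -9 hours
New hour = (13 -9) mod 24
= 4 mod 24 = 4
Minutes unchanged → 04:44

04:44


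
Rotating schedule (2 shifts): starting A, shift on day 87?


Shifts: A, B
Start: A (index 0)
Day 87: (0 + 87 - 1) mod 2
= 86 mod 2
= 0
Index 0 → shift A

Shift A


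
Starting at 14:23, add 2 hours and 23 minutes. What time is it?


16:46

Start: 863 minutes from midnight
Add: 143 minutes
Total: 1006 minutes
Hours: 1006 ÷ 60 = 16 remainder 46


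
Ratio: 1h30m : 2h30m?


3:5 (0.60)

Duration 1: 90 minutes
Duration 2: 150 minutes
Ratio = 90:150
GCD = 30
Simplified = 3:5
As a decimal: 3/5 = 0.60


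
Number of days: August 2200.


Month: August (month 8)
August has 31 days

31 days


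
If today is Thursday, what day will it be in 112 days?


Thursday

Start: Thursday (index 3)
(3 + 112) mod 7
= 115 mod 7
= 3
Index 3 → Thursday


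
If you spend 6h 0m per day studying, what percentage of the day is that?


Time: 360 minutes
Day: 1440 minutes
Percentage = (360/1440) × 100 = 25.0%

25.0%


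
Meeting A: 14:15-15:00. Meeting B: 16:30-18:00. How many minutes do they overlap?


Meeting A: 855-900 (in minutes from midnight)
Meeting B: 990-1080
Overlap start = max(855, 990) = 990
Overlap end = min(900, 1080) = 900
Overlap = max(0, 900 - 990) = 0 min

0 minutes


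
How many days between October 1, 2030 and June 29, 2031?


271 days

From October 1, 2030 to June 29, 2031
Rest of October 2030: 31 - 1 = 30
Full months: November 30, December 31, January 31, February 2031 28, March 31, April 30, May 31
Days into June 2031: 29
Total = 30 + 30 + 31 + 31 + 28 + 31 + 30 + 31 + 29 = 271 days


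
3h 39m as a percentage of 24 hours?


0.1521 (15.21%)

Total minutes: 3×60 + 39 = 219
Day = 24×60 = 1440 minutes
Fraction = 219/1440 ≈ 0.1521
As a percentage: 219/1440 × 100 ≈ 15.21%


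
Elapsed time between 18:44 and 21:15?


2h 31m

End time in minutes: 21×60 + 15 = 1275
Start time in minutes: 18×60 + 44 = 1124
Difference = 1275 - 1124 = 151 minutes
= 2 hours 31 minutes


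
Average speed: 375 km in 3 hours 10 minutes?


118.4 km/h

Distance: 375 km
Time: 3h 10m = 190 min = 190/60 = 19/6 hours
Speed = 375 ÷ (19/6) = 375 × 6 / 19 = 2250/19 ≈ 118.4 km/h


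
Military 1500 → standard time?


Hour: 15
15 - 12 = 3 → PM

3:00 PM


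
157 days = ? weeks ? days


Weeks: 157 ÷ 7 = 22 remainder 3

22 weeks 3 days


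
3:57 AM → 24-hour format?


Input: 3:57 AM
AM hour stays: 3

03:57


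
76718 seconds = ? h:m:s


Hours: 76718 ÷ 3600 = 21 remainder 1118
Minutes: 1118 ÷ 60 = 18 remainder 38
Seconds: 38

21h 18m 38s


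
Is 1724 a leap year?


Rules: divisible by 4 AND (not by 100 OR by 400)
1724 ÷ 4 = 431 exactly → divisible by 4
1724 ÷ 100 = 17 remainder 24 → not divisible by 100
Divisible by 4 but not by 100 → leap year

Yes


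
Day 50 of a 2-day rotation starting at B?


Shifts: A, B
Start: B (index 1)
Day 50: (1 + 50 - 1) mod 2
= 50 mod 2
= 0
Index 0 → shift A

Shift A


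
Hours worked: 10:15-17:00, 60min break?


Total time = (17×60+0) - (10×60+15)
= 1020 - 615 = 405 min
Minus break: 405 - 60 = 345 min
= 5h 45m

5h 45m (345 minutes)
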